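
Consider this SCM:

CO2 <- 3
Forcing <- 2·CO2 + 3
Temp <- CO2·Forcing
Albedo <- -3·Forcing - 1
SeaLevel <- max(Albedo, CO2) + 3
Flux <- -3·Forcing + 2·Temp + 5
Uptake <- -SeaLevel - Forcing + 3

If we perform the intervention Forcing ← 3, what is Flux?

Under do(Forcing=3), the mechanism Forcing <- 2·CO2 + 3 is discarded; Forcing is fixed at 3.
Temp = CO2·Forcing  [with CO2=3, Forcing=3]  = 9
Flux = -3·Forcing + 2·Temp + 5  [with Forcing=3, Temp=9]  = 14

14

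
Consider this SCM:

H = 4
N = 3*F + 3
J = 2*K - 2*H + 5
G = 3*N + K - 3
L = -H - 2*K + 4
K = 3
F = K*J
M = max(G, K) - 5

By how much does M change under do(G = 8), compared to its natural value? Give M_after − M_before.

-82

do(G=8) replaces the equation G = 3*N + K - 3 with the constant G = 8.
M = max(G, K) - 5  [with G=8, K=3]  = 3
Without intervention: J = 2*K - 2*H + 5  [with K=3, H=4]  = 3; F = K*J  [with K=3, J=3]  = 9; N = 3*F + 3  [with F=9]  = 30; G = 3*N + K - 3  [with N=30, K=3]  = 90; M = max(G, K) - 5  [with G=90, K=3]  = 85.
Change = 3 − 85 = -82.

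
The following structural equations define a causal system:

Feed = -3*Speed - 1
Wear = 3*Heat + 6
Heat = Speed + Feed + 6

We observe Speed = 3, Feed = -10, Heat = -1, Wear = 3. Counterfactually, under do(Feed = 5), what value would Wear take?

Under do(Feed=5), the mechanism Feed = -3*Speed - 1 is discarded; Feed is fixed at 5.
Heat = Speed + Feed + 6  [with Speed=3, Feed=5]  = 14
Wear = 3*Heat + 6  [with Heat=14]  = 48

48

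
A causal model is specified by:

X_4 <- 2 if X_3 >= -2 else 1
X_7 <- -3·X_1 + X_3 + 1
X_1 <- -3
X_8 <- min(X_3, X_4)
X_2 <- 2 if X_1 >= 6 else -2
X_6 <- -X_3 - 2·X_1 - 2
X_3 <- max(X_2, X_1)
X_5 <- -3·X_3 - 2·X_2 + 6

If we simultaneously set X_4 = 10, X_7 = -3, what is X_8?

Setting X_4 = 10, X_7 = -3 by intervention discards those variables' equations.
X_2 = 2 if X_1 >= 6 else -2  [with X_1=-3]  = -2
X_3 = max(X_2, X_1)  [with X_2=-2, X_1=-3]  = -2
X_8 = min(X_3, X_4)  [with X_3=-2, X_4=10]  = -2

-2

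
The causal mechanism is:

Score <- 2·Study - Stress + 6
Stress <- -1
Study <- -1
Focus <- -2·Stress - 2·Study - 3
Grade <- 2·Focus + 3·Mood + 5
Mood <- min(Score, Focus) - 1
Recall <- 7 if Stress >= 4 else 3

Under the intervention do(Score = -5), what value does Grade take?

The intervention breaks the incoming arrows to Score: Score <- 2·Study - Stress + 6 no longer applies, and Score = -5.
Focus = -2·Stress - 2·Study - 3  [with Stress=-1, Study=-1]  = 1
Mood = min(Score, Focus) - 1  [with Score=-5, Focus=1]  = -6
Grade = 2·Focus + 3·Mood + 5  [with Focus=1, Mood=-6]  = -11

-11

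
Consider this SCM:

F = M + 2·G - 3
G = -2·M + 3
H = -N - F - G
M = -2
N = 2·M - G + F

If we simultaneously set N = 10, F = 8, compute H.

-25

The joint intervention fixes N = 10, F = 8, removing each variable's own equation.
G = -2·M + 3  [with M=-2]  = 7
H = -N - F - G  [with N=10, F=8, G=7]  = -25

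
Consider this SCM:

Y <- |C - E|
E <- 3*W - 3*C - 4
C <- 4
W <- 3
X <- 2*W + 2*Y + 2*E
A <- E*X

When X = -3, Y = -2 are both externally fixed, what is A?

21

Setting X = -3, Y = -2 by intervention discards those variables' equations.
E = 3*W - 3*C - 4  [with W=3, C=4]  = -7
A = E*X  [with E=-7, X=-3]  = 21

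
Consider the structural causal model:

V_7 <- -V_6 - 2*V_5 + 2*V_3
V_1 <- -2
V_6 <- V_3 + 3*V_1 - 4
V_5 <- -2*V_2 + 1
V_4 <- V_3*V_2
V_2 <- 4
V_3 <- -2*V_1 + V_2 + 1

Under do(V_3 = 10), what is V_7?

34

The intervention breaks the incoming arrows to V_3: V_3 <- -2*V_1 + V_2 + 1 no longer applies, and V_3 = 10.
V_5 = -2*V_2 + 1  [with V_2=4]  = -7
V_6 = V_3 + 3*V_1 - 4  [with V_3=10, V_1=-2]  = 0
V_7 = -V_6 - 2*V_5 + 2*V_3  [with V_6=0, V_5=-7, V_3=10]  = 34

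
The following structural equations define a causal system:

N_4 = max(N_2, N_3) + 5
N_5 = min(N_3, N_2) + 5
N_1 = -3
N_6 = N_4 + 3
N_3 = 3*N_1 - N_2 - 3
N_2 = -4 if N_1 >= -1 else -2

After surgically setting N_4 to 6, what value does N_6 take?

9

Under do(N_4=6), the mechanism N_4 = max(N_2, N_3) + 5 is discarded; N_4 is fixed at 6.
N_6 = N_4 + 3  [with N_4=6]  = 9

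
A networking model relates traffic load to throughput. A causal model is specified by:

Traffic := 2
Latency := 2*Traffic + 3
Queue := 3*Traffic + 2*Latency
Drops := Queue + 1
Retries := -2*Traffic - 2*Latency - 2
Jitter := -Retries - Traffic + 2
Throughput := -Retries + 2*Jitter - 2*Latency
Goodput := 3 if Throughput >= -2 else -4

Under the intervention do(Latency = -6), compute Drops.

Under do(Latency=-6), the mechanism Latency := 2*Traffic + 3 is discarded; Latency is fixed at -6.
Queue = 3*Traffic + 2*Latency  [with Traffic=2, Latency=-6]  = -6
Drops = Queue + 1  [with Queue=-6]  = -5

-5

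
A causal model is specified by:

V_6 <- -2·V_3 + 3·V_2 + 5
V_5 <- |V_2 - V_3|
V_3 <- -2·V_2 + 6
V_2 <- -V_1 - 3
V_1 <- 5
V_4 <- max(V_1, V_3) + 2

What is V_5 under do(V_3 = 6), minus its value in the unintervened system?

-16

do(V_3=6) replaces the equation V_3 <- -2·V_2 + 6 with the constant V_3 = 6.
V_2 = -V_1 - 3  [with V_1=5]  = -8
V_5 = |V_2 - V_3|  [with V_2=-8, V_3=6]  = 14
Without intervention: V_2 = -V_1 - 3  [with V_1=5]  = -8; V_3 = -2·V_2 + 6  [with V_2=-8]  = 22; V_5 = |V_2 - V_3|  [with V_2=-8, V_3=22]  = 30.
Change = 14 − 30 = -16.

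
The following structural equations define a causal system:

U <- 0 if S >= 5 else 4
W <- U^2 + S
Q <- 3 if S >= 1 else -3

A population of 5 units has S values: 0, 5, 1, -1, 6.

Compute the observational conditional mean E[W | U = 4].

16

E[W|U=4] averages over only the 3 units with U=4 (S = 0, 1, -1): W = 16, 17, 15, mean 16.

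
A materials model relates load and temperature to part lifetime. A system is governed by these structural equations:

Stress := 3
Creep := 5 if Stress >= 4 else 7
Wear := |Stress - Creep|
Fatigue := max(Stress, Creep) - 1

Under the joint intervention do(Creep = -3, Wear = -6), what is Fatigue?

Setting Creep = -3, Wear = -6 by intervention discards those variables' equations.
Fatigue = max(Stress, Creep) - 1  [with Stress=3, Creep=-3]  = 2

2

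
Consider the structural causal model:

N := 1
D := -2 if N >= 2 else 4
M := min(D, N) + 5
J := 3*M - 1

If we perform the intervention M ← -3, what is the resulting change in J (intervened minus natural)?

The intervention breaks the incoming arrows to M: M := min(D, N) + 5 no longer applies, and M = -3.
J = 3*M - 1  [with M=-3]  = -10
Without intervention: D = -2 if N >= 2 else 4  [with N=1]  = 4; M = min(D, N) + 5  [with D=4, N=1]  = 6; J = 3*M - 1  [with M=6]  = 17.
Change = -10 − 17 = -27.

-27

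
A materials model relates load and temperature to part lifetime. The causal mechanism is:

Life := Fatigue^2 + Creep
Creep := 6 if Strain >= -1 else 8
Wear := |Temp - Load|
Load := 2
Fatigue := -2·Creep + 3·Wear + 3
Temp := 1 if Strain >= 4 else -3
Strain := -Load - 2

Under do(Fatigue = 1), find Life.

9

Intervening sets Fatigue = 1 and removes its equation (Fatigue := -2·Creep + 3·Wear + 3).
Strain = -Load - 2  [with Load=2]  = -4
Creep = 6 if Strain >= -1 else 8  [with Strain=-4]  = 8
Life = Fatigue^2 + Creep  [with Fatigue=1, Creep=8]  = 9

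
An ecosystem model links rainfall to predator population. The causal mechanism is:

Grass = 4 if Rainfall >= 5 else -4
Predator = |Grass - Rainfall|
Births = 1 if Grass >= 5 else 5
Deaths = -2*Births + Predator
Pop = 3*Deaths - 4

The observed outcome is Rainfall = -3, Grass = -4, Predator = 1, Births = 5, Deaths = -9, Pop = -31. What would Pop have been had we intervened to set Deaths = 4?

The intervention breaks the incoming arrows to Deaths: Deaths = -2*Births + Predator no longer applies, and Deaths = 4.
Pop = 3*Deaths - 4  [with Deaths=4]  = 8

8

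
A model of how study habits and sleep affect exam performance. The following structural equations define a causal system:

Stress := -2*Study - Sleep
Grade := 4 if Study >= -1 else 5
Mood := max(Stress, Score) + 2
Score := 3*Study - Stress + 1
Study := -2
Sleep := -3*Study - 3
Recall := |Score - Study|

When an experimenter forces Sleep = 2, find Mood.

4

do(Sleep=2) replaces the equation Sleep := -3*Study - 3 with the constant Sleep = 2.
Stress = -2*Study - Sleep  [with Study=-2, Sleep=2]  = 2
Score = 3*Study - Stress + 1  [with Study=-2, Stress=2]  = -7
Mood = max(Stress, Score) + 2  [with Stress=2, Score=-7]  = 4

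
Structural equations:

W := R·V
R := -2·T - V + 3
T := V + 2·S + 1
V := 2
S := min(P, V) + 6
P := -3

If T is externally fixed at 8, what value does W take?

-30

Under do(T=8), the mechanism T := V + 2·S + 1 is discarded; T is fixed at 8.
R = -2·T - V + 3  [with T=8, V=2]  = -15
W = R·V  [with R=-15, V=2]  = -30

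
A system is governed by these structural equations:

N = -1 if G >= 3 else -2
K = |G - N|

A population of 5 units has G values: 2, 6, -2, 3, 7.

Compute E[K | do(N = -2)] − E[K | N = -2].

Every unit gets N=-2 under the intervention. K values become 4, 8, 0, 5, 9; E[K|do(N=-2)] = 5.2.
Conditioning on N=-2 selects the 2 unit(s) with G ∈ {2, -2}. Their K values: 4, 0. Mean = 2.
Difference = 5.2 − 2 = 3.2.

3.2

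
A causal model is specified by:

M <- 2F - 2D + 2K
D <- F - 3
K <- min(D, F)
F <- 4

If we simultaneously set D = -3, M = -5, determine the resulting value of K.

The joint intervention fixes D = -3, M = -5, removing each variable's own equation.
K = min(D, F)  [with D=-3, F=4]  = -3

-3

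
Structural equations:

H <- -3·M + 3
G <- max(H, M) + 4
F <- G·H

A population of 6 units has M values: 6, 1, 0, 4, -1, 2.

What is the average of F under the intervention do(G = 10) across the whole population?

-30

Under do(G=10), G's equation is replaced by G=10 for every unit. Per-unit F: -150, 0, 30, -90, 60, -30. Mean = -30.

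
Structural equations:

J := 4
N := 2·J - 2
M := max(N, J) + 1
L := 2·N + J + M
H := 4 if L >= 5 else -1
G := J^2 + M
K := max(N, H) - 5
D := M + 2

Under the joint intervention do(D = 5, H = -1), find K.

1

Under do(D = 5, H = -1), each intervened variable's structural equation is replaced by its fixed value.
N = 2·J - 2  [with J=4]  = 6
K = max(N, H) - 5  [with N=6, H=-1]  = 1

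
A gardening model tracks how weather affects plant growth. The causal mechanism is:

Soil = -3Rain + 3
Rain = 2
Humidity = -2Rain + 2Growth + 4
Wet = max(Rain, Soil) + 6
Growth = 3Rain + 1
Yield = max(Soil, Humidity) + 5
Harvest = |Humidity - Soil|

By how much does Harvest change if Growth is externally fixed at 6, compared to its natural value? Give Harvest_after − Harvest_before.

-2

The intervention breaks the incoming arrows to Growth: Growth = 3Rain + 1 no longer applies, and Growth = 6.
Soil = -3Rain + 3  [with Rain=2]  = -3
Humidity = -2Rain + 2Growth + 4  [with Rain=2, Growth=6]  = 12
Harvest = |Humidity - Soil|  [with Humidity=12, Soil=-3]  = 15
Without intervention: Soil = -3Rain + 3  [with Rain=2]  = -3; Growth = 3Rain + 1  [with Rain=2]  = 7; Humidity = -2Rain + 2Growth + 4  [with Rain=2, Growth=7]  = 14; Harvest = |Humidity - Soil|  [with Humidity=14, Soil=-3]  = 17.
Change = 15 − 17 = -2.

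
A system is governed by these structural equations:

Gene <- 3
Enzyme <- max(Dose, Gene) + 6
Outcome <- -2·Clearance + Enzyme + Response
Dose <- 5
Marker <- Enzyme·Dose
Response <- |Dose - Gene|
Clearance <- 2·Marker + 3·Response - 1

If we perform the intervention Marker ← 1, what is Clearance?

Under do(Marker=1), the mechanism Marker <- Enzyme·Dose is discarded; Marker is fixed at 1.
Response = |Dose - Gene|  [with Dose=5, Gene=3]  = 2
Clearance = 2·Marker + 3·Response - 1  [with Marker=1, Response=2]  = 7

7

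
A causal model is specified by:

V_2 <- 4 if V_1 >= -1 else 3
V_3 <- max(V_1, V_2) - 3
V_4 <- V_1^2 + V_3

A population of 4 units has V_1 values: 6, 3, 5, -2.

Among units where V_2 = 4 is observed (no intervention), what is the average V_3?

Conditioning on V_2=4 selects the 3 unit(s) with V_1 ∈ {6, 3, 5}. Their V_3 values: 3, 1, 2. Mean = 2.

2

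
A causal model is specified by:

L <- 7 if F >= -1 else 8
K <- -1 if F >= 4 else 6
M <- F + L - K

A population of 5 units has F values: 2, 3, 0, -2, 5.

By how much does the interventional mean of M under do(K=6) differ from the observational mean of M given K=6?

Every unit gets K=6 under the intervention. M values become 3, 4, 1, 0, 6; E[M|do(K=6)] = 2.8.
E[M|K=6] averages over only the 4 units with K=6 (F = 2, 3, 0, -2): M = 3, 4, 1, 0, mean 2.
Difference = 2.8 − 2 = 0.8.

0.8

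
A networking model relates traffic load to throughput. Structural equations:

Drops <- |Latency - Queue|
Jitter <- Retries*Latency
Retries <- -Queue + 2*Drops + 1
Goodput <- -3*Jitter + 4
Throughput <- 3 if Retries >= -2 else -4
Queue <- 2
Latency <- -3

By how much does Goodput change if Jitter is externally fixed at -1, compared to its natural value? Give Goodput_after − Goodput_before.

Under do(Jitter=-1), the mechanism Jitter <- Retries*Latency is discarded; Jitter is fixed at -1.
Goodput = -3*Jitter + 4  [with Jitter=-1]  = 7
Without intervention: Drops = |Latency - Queue|  [with Latency=-3, Queue=2]  = 5; Retries = -Queue + 2*Drops + 1  [with Queue=2, Drops=5]  = 9; Jitter = Retries*Latency  [with Retries=9, Latency=-3]  = -27; Goodput = -3*Jitter + 4  [with Jitter=-27]  = 85.
Change = 7 − 85 = -78.

-78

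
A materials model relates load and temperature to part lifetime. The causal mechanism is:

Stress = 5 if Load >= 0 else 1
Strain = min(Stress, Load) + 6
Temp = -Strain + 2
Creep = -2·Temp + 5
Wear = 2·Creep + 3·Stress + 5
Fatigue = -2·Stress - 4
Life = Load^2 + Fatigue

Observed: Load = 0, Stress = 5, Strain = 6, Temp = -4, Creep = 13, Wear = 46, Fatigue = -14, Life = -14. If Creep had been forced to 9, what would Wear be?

The intervention breaks the incoming arrows to Creep: Creep = -2·Temp + 5 no longer applies, and Creep = 9.
Stress = 5 if Load >= 0 else 1  [with Load=0]  = 5
Wear = 2·Creep + 3·Stress + 5  [with Creep=9, Stress=5]  = 38

38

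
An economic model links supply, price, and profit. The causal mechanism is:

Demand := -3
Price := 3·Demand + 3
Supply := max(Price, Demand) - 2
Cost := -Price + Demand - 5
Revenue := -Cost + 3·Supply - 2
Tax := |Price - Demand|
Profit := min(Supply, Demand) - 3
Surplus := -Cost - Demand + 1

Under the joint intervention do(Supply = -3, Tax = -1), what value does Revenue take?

The joint intervention fixes Supply = -3, Tax = -1, removing each variable's own equation.
Price = 3·Demand + 3  [with Demand=-3]  = -6
Cost = -Price + Demand - 5  [with Price=-6, Demand=-3]  = -2
Revenue = -Cost + 3·Supply - 2  [with Cost=-2, Supply=-3]  = -9

-9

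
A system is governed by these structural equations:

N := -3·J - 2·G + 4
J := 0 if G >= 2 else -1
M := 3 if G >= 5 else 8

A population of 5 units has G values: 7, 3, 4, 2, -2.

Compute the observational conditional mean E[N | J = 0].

-4

Conditioning on J=0 selects the 4 unit(s) with G ∈ {7, 3, 4, 2}. Their N values: -10, -2, -4, 0. Mean = -4.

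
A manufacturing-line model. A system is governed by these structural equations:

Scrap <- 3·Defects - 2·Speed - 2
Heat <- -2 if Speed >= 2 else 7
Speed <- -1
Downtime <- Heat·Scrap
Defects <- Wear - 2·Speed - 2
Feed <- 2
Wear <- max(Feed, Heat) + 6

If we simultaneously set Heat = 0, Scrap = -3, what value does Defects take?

The joint intervention fixes Heat = 0, Scrap = -3, removing each variable's own equation.
Wear = max(Feed, Heat) + 6  [with Feed=2, Heat=0]  = 8
Defects = Wear - 2·Speed - 2  [with Wear=8, Speed=-1]  = 8

8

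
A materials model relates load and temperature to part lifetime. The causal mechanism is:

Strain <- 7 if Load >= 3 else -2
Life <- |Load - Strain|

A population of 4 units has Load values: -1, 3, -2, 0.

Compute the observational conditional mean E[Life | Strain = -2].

1

E[Life|Strain=-2] averages over only the 3 units with Strain=-2 (Load = -1, -2, 0): Life = 1, 0, 2, mean 1.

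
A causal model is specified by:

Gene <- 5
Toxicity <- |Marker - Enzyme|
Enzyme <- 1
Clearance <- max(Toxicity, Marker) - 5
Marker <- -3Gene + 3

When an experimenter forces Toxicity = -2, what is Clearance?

Intervening sets Toxicity = -2 and removes its equation (Toxicity <- |Marker - Enzyme|).
Marker = -3Gene + 3  [with Gene=5]  = -12
Clearance = max(Toxicity, Marker) - 5  [with Toxicity=-2, Marker=-12]  = -7

-7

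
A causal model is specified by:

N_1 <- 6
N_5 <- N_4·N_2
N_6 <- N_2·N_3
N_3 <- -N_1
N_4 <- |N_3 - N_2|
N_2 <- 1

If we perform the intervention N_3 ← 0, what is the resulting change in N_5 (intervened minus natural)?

-6

do(N_3=0) replaces the equation N_3 <- -N_1 with the constant N_3 = 0.
N_4 = |N_3 - N_2|  [with N_3=0, N_2=1]  = 1
N_5 = N_4·N_2  [with N_4=1, N_2=1]  = 1
Without intervention: N_3 = -N_1  [with N_1=6]  = -6; N_4 = |N_3 - N_2|  [with N_3=-6, N_2=1]  = 7; N_5 = N_4·N_2  [with N_4=7, N_2=1]  = 7.
Change = 1 − 7 = -6.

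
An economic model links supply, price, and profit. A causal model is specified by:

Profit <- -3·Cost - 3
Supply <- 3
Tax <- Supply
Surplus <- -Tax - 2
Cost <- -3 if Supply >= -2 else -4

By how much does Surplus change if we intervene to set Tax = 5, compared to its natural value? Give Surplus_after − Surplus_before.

do(Tax=5) replaces the equation Tax <- Supply with the constant Tax = 5.
Surplus = -Tax - 2  [with Tax=5]  = -7
Without intervention: Tax = Supply  [with Supply=3]  = 3; Surplus = -Tax - 2  [with Tax=3]  = -5.
Change = -7 − (-5) = -2.

-2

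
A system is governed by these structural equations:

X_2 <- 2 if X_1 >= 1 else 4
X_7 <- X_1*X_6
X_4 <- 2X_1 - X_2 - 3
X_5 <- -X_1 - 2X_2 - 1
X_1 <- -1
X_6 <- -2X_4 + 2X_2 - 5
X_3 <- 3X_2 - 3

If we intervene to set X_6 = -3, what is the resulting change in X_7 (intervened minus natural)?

Intervening sets X_6 = -3 and removes its equation (X_6 <- -2X_4 + 2X_2 - 5).
X_7 = X_1*X_6  [with X_1=-1, X_6=-3]  = 3
Without intervention: X_2 = 2 if X_1 >= 1 else 4  [with X_1=-1]  = 4; X_4 = 2X_1 - X_2 - 3  [with X_1=-1, X_2=4]  = -9; X_6 = -2X_4 + 2X_2 - 5  [with X_4=-9, X_2=4]  = 21; X_7 = X_1*X_6  [with X_1=-1, X_6=21]  = -21.
Change = 3 − (-21) = 24.

24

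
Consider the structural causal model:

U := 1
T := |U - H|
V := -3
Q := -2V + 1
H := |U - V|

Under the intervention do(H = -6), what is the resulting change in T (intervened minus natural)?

4

do(H=-6) replaces the equation H := |U - V| with the constant H = -6.
T = |U - H|  [with U=1, H=-6]  = 7
Without intervention: H = |U - V|  [with U=1, V=-3]  = 4; T = |U - H|  [with U=1, H=4]  = 3.
Change = 7 − 3 = 4.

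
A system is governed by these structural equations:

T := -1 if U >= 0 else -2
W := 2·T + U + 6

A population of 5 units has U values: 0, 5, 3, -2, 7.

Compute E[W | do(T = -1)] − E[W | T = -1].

Every unit gets T=-1 under the intervention. W values become 4, 9, 7, 2, 11; E[W|do(T=-1)] = 6.6.
E[W|T=-1] averages over only the 4 units with T=-1 (U = 0, 5, 3, 7): W = 4, 9, 7, 11, mean 7.75.
Difference = 6.6 − 7.75 = -1.15.

-1.15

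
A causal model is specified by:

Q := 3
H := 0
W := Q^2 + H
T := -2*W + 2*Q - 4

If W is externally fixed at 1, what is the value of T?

The intervention breaks the incoming arrows to W: W := Q^2 + H no longer applies, and W = 1.
T = -2*W + 2*Q - 4  [with W=1, Q=3]  = 0

0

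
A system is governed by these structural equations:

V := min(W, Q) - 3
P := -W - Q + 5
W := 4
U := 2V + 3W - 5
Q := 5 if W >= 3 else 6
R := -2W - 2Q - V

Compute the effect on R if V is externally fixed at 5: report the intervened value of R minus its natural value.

-4

The intervention breaks the incoming arrows to V: V := min(W, Q) - 3 no longer applies, and V = 5.
Q = 5 if W >= 3 else 6  [with W=4]  = 5
R = -2W - 2Q - V  [with W=4, Q=5, V=5]  = -23
Without intervention: Q = 5 if W >= 3 else 6  [with W=4]  = 5; V = min(W, Q) - 3  [with W=4, Q=5]  = 1; R = -2W - 2Q - V  [with W=4, Q=5, V=1]  = -19.
Change = -23 − (-19) = -4.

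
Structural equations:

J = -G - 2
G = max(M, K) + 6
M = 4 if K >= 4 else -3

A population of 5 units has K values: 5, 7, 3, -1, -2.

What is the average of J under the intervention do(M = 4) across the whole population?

-12.8

The intervention sets M=4 in all 5 units regardless of K. Recomputing J per unit gives -13, -15, -12, -12, -12; average -12.8.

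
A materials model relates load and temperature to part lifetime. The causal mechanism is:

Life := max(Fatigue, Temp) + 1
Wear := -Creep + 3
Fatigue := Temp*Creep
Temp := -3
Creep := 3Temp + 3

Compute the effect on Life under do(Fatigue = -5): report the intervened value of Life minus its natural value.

Intervening sets Fatigue = -5 and removes its equation (Fatigue := Temp*Creep).
Life = max(Fatigue, Temp) + 1  [with Fatigue=-5, Temp=-3]  = -2
Without intervention: Creep = 3Temp + 3  [with Temp=-3]  = -6; Fatigue = Temp*Creep  [with Temp=-3, Creep=-6]  = 18; Life = max(Fatigue, Temp) + 1  [with Fatigue=18, Temp=-3]  = 19.
Change = -2 − 19 = -21.

-21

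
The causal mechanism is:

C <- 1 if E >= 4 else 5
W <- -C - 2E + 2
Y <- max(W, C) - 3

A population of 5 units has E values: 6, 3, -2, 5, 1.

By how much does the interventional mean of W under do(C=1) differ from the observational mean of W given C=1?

5.8

The intervention sets C=1 in all 5 units regardless of E. Recomputing W per unit gives -11, -5, 5, -9, -1; average -4.2.
E[W|C=1] averages over only the 2 units with C=1 (E = 6, 5): W = -11, -9, mean -10.
Difference = -4.2 − (-10) = 5.8.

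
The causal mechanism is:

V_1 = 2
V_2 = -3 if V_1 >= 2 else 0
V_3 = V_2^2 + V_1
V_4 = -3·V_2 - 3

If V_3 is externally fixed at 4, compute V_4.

6

The intervention breaks the incoming arrows to V_3: V_3 = V_2^2 + V_1 no longer applies, and V_3 = 4.
V_4 is not downstream of the intervention, so its value is determined by the original equations.
V_2 = -3 if V_1 >= 2 else 0  [with V_1=2]  = -3
V_4 = -3·V_2 - 3  [with V_2=-3]  = 6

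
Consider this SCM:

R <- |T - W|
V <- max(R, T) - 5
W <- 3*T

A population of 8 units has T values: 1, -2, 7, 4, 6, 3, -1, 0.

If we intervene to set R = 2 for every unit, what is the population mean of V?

do(R=2) breaks R's dependence on T. With R=2 fixed, V across the units is -3, -3, 2, -1, 1, -2, -3, -3, mean -1.5.

-1.5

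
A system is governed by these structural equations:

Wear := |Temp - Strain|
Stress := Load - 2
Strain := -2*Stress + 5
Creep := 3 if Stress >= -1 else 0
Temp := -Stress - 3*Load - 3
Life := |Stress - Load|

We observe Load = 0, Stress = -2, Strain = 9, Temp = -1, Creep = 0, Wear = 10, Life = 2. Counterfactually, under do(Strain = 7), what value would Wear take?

8

The intervention breaks the incoming arrows to Strain: Strain := -2*Stress + 5 no longer applies, and Strain = 7.
Stress = Load - 2  [with Load=0]  = -2
Temp = -Stress - 3*Load - 3  [with Stress=-2, Load=0]  = -1
Wear = |Temp - Strain|  [with Temp=-1, Strain=7]  = 8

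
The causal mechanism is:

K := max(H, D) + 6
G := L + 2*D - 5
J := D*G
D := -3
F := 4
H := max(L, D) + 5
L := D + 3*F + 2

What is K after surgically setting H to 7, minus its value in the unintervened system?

-9

Intervening sets H = 7 and removes its equation (H := max(L, D) + 5).
K = max(H, D) + 6  [with H=7, D=-3]  = 13
Without intervention: L = D + 3*F + 2  [with D=-3, F=4]  = 11; H = max(L, D) + 5  [with L=11, D=-3]  = 16; K = max(H, D) + 6  [with H=16, D=-3]  = 22.
Change = 13 − 22 = -9.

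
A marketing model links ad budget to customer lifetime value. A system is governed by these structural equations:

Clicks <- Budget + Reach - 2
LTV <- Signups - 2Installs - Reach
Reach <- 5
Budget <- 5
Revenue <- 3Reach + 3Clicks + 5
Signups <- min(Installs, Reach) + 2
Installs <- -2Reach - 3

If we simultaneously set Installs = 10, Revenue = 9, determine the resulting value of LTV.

Setting Installs = 10, Revenue = 9 by intervention discards those variables' equations.
Signups = min(Installs, Reach) + 2  [with Installs=10, Reach=5]  = 7
LTV = Signups - 2Installs - Reach  [with Signups=7, Installs=10, Reach=5]  = -18

-18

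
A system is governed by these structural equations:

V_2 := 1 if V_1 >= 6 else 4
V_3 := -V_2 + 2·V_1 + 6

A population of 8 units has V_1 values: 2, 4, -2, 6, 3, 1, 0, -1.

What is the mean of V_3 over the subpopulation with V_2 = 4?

E[V_3|V_2=4] averages over only the 7 units with V_2=4 (V_1 = 2, 4, -2, 3, 1, 0, -1): V_3 = 6, 10, -2, 8, 4, 2, 0, mean 4.

4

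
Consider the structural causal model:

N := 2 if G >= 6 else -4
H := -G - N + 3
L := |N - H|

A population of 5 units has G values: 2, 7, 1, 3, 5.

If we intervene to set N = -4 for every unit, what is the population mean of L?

7.4

The intervention sets N=-4 in all 5 units regardless of G. Recomputing L per unit gives 9, 4, 10, 8, 6; average 7.4.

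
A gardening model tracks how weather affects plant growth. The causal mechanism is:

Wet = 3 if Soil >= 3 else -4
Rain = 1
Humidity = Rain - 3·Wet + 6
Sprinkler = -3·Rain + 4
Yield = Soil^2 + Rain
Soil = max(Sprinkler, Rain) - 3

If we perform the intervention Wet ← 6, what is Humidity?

Intervening sets Wet = 6 and removes its equation (Wet = 3 if Soil >= 3 else -4).
Humidity = Rain - 3·Wet + 6  [with Rain=1, Wet=6]  = -11

-11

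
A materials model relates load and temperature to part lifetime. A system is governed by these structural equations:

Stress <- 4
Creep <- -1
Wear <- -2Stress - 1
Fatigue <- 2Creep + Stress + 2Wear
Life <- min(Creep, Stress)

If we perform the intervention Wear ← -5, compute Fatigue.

The intervention breaks the incoming arrows to Wear: Wear <- -2Stress - 1 no longer applies, and Wear = -5.
Fatigue = 2Creep + Stress + 2Wear  [with Creep=-1, Stress=4, Wear=-5]  = -8

-8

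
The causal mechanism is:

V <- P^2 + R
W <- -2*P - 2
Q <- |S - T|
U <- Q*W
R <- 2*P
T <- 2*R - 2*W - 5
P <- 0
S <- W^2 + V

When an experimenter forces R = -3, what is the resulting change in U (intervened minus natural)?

The intervention breaks the incoming arrows to R: R <- 2*P no longer applies, and R = -3.
W = -2*P - 2  [with P=0]  = -2
V = P^2 + R  [with P=0, R=-3]  = -3
T = 2*R - 2*W - 5  [with R=-3, W=-2]  = -7
S = W^2 + V  [with W=-2, V=-3]  = 1
Q = |S - T|  [with S=1, T=-7]  = 8
U = Q*W  [with Q=8, W=-2]  = -16
Without intervention: W = -2*P - 2  [with P=0]  = -2; R = 2*P  [with P=0]  = 0; V = P^2 + R  [with P=0, R=0]  = 0; T = 2*R - 2*W - 5  [with R=0, W=-2]  = -1; S = W^2 + V  [with W=-2, V=0]  = 4; Q = |S - T|  [with S=4, T=-1]  = 5; U = Q*W  [with Q=5, W=-2]  = -10.
Change = -16 − (-10) = -6.

-6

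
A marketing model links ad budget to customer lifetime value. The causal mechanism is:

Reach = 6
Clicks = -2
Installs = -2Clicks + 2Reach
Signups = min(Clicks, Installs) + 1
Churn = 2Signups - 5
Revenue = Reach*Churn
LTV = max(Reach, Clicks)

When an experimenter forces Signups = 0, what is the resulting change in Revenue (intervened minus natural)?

Under do(Signups=0), the mechanism Signups = min(Clicks, Installs) + 1 is discarded; Signups is fixed at 0.
Churn = 2Signups - 5  [with Signups=0]  = -5
Revenue = Reach*Churn  [with Reach=6, Churn=-5]  = -30
Without intervention: Installs = -2Clicks + 2Reach  [with Clicks=-2, Reach=6]  = 16; Signups = min(Clicks, Installs) + 1  [with Clicks=-2, Installs=16]  = -1; Churn = 2Signups - 5  [with Signups=-1]  = -7; Revenue = Reach*Churn  [with Reach=6, Churn=-7]  = -42.
Change = -30 − (-42) = 12.

12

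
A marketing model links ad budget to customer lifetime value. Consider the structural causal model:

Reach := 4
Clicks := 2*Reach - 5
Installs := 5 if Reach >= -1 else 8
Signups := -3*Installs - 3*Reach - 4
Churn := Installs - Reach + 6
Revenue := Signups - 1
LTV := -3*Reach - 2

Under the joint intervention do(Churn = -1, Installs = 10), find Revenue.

-47

The joint intervention fixes Churn = -1, Installs = 10, removing each variable's own equation.
Signups = -3*Installs - 3*Reach - 4  [with Installs=10, Reach=4]  = -46
Revenue = Signups - 1  [with Signups=-46]  = -47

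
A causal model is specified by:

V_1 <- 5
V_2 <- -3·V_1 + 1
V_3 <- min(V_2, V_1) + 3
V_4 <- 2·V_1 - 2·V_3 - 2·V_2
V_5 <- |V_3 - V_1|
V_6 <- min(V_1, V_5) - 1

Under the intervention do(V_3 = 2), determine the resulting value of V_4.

The intervention breaks the incoming arrows to V_3: V_3 <- min(V_2, V_1) + 3 no longer applies, and V_3 = 2.
V_2 = -3·V_1 + 1  [with V_1=5]  = -14
V_4 = 2·V_1 - 2·V_3 - 2·V_2  [with V_1=5, V_3=2, V_2=-14]  = 34

34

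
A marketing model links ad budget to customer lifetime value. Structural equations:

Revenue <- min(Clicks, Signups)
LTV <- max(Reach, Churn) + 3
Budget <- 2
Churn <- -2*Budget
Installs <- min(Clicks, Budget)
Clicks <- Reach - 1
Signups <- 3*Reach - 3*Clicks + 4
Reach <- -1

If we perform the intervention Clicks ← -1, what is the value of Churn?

The intervention breaks the incoming arrows to Clicks: Clicks <- Reach - 1 no longer applies, and Clicks = -1.
No directed path runs from Clicks to Churn, so Churn keeps its natural value.
Churn = -2*Budget  [with Budget=2]  = -4

-4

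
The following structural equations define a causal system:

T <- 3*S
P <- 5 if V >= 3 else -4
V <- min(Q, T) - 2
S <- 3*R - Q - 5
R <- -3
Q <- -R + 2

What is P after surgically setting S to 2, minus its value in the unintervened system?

9

The intervention breaks the incoming arrows to S: S <- 3*R - Q - 5 no longer applies, and S = 2.
Q = -R + 2  [with R=-3]  = 5
T = 3*S  [with S=2]  = 6
V = min(Q, T) - 2  [with Q=5, T=6]  = 3
P = 5 if V >= 3 else -4  [with V=3]  = 5
Without intervention: Q = -R + 2  [with R=-3]  = 5; S = 3*R - Q - 5  [with R=-3, Q=5]  = -19; T = 3*S  [with S=-19]  = -57; V = min(Q, T) - 2  [with Q=5, T=-57]  = -59; P = 5 if V >= 3 else -4  [with V=-59]  = -4.
Change = 5 − (-4) = 9.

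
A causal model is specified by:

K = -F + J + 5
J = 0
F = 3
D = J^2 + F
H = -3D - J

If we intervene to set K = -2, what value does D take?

3

The intervention breaks the incoming arrows to K: K = -F + J + 5 no longer applies, and K = -2.
D is not downstream of the intervention, so its value is determined by the original equations.
D = J^2 + F  [with J=0, F=3]  = 3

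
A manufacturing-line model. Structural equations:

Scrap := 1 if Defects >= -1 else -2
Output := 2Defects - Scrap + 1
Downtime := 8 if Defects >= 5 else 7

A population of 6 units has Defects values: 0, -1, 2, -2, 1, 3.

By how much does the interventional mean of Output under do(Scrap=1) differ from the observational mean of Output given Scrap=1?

-1

do(Scrap=1) breaks Scrap's dependence on Defects. With Scrap=1 fixed, Output across the units is 0, -2, 4, -4, 2, 6, mean 1.
Observing Scrap=1 restricts to units where Scrap's equation naturally yields 1: Defects ∈ {0, -1, 2, 1, 3}. In that subpopulation Output = 0, -2, 4, 2, 6, mean 2.
Difference = 1 − 2 = -1.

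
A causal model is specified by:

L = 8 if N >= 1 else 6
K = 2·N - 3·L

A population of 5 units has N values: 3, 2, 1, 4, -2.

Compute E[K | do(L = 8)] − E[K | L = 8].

The intervention sets L=8 in all 5 units regardless of N. Recomputing K per unit gives -18, -20, -22, -16, -28; average -20.8.
Conditioning on L=8 selects the 4 unit(s) with N ∈ {3, 2, 1, 4}. Their K values: -18, -20, -22, -16. Mean = -19.
Difference = -20.8 − (-19) = -1.8.

-1.8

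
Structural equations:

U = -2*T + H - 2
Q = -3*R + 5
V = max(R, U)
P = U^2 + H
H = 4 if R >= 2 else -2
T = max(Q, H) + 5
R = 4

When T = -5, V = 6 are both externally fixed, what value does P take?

148

The joint intervention fixes T = -5, V = 6, removing each variable's own equation.
H = 4 if R >= 2 else -2  [with R=4]  = 4
U = -2*T + H - 2  [with T=-5, H=4]  = 12
P = U^2 + H  [with U=12, H=4]  = 148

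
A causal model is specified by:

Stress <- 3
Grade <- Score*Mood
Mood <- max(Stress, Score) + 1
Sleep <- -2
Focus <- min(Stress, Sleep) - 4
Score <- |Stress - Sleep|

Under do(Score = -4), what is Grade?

Under do(Score=-4), the mechanism Score <- |Stress - Sleep| is discarded; Score is fixed at -4.
Mood = max(Stress, Score) + 1  [with Stress=3, Score=-4]  = 4
Grade = Score*Mood  [with Score=-4, Mood=4]  = -16

-16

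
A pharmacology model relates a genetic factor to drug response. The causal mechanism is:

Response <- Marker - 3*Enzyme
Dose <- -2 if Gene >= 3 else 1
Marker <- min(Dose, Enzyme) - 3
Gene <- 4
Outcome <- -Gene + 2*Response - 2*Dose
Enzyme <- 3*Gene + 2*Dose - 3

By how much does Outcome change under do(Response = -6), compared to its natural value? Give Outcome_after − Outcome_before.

The intervention breaks the incoming arrows to Response: Response <- Marker - 3*Enzyme no longer applies, and Response = -6.
Dose = -2 if Gene >= 3 else 1  [with Gene=4]  = -2
Outcome = -Gene + 2*Response - 2*Dose  [with Gene=4, Response=-6, Dose=-2]  = -12
Without intervention: Dose = -2 if Gene >= 3 else 1  [with Gene=4]  = -2; Enzyme = 3*Gene + 2*Dose - 3  [with Gene=4, Dose=-2]  = 5; Marker = min(Dose, Enzyme) - 3  [with Dose=-2, Enzyme=5]  = -5; Response = Marker - 3*Enzyme  [with Marker=-5, Enzyme=5]  = -20; Outcome = -Gene + 2*Response - 2*Dose  [with Gene=4, Response=-20, Dose=-2]  = -40.
Change = -12 − (-40) = 28.

28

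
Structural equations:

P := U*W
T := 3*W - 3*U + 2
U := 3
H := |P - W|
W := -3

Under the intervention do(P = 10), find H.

13

Intervening sets P = 10 and removes its equation (P := U*W).
H = |P - W|  [with P=10, W=-3]  = 13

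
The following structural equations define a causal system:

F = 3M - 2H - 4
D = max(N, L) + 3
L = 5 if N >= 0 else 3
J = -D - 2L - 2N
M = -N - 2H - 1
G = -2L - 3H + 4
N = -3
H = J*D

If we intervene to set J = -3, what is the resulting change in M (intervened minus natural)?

Under do(J=-3), the mechanism J = -D - 2L - 2N is discarded; J is fixed at -3.
L = 5 if N >= 0 else 3  [with N=-3]  = 3
D = max(N, L) + 3  [with N=-3, L=3]  = 6
H = J*D  [with J=-3, D=6]  = -18
M = -N - 2H - 1  [with N=-3, H=-18]  = 38
Without intervention: L = 5 if N >= 0 else 3  [with N=-3]  = 3; D = max(N, L) + 3  [with N=-3, L=3]  = 6; J = -D - 2L - 2N  [with D=6, L=3, N=-3]  = -6; H = J*D  [with J=-6, D=6]  = -36; M = -N - 2H - 1  [with N=-3, H=-36]  = 74.
Change = 38 − 74 = -36.

-36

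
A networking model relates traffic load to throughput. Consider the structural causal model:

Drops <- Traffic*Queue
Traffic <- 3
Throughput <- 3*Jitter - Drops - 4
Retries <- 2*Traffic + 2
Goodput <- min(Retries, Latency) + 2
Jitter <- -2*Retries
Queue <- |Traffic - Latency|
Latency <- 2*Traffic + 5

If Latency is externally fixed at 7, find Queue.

The intervention breaks the incoming arrows to Latency: Latency <- 2*Traffic + 5 no longer applies, and Latency = 7.
Queue = |Traffic - Latency|  [with Traffic=3, Latency=7]  = 4

4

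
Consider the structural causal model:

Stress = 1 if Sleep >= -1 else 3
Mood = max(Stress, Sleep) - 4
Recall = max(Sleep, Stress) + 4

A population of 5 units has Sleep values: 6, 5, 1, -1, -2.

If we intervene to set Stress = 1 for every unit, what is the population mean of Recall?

Every unit gets Stress=1 under the intervention. Recall values become 10, 9, 5, 5, 5; E[Recall|do(Stress=1)] = 6.8.

6.8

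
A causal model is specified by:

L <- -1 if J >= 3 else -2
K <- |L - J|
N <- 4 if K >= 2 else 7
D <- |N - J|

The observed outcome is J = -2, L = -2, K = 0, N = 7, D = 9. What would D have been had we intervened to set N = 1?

Intervening sets N = 1 and removes its equation (N <- 4 if K >= 2 else 7).
D = |N - J|  [with N=1, J=-2]  = 3

3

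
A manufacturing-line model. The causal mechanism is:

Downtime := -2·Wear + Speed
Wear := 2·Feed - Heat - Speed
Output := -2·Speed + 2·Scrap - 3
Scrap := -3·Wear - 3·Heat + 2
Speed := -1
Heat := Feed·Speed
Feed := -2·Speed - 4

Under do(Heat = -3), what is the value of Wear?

The intervention breaks the incoming arrows to Heat: Heat := Feed·Speed no longer applies, and Heat = -3.
Feed = -2·Speed - 4  [with Speed=-1]  = -2
Wear = 2·Feed - Heat - Speed  [with Feed=-2, Heat=-3, Speed=-1]  = 0

0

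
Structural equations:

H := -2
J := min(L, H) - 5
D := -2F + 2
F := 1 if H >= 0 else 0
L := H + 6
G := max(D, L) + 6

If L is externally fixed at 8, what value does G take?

do(L=8) replaces the equation L := H + 6 with the constant L = 8.
F = 1 if H >= 0 else 0  [with H=-2]  = 0
D = -2F + 2  [with F=0]  = 2
G = max(D, L) + 6  [with D=2, L=8]  = 14

14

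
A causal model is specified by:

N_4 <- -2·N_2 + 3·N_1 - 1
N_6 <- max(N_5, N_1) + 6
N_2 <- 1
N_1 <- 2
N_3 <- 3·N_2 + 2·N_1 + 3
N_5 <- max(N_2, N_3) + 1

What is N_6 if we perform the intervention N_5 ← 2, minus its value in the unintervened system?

-9

The intervention breaks the incoming arrows to N_5: N_5 <- max(N_2, N_3) + 1 no longer applies, and N_5 = 2.
N_6 = max(N_5, N_1) + 6  [with N_5=2, N_1=2]  = 8
Without intervention: N_3 = 3·N_2 + 2·N_1 + 3  [with N_2=1, N_1=2]  = 10; N_5 = max(N_2, N_3) + 1  [with N_2=1, N_3=10]  = 11; N_6 = max(N_5, N_1) + 6  [with N_5=11, N_1=2]  = 17.
Change = 8 − 17 = -9.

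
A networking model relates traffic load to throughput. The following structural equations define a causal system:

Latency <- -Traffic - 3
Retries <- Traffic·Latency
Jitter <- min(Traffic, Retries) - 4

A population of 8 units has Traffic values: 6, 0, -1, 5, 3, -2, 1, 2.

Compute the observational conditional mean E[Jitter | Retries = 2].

E[Jitter|Retries=2] averages over only the 2 units with Retries=2 (Traffic = -1, -2): Jitter = -5, -6, mean -5.5.

-5.5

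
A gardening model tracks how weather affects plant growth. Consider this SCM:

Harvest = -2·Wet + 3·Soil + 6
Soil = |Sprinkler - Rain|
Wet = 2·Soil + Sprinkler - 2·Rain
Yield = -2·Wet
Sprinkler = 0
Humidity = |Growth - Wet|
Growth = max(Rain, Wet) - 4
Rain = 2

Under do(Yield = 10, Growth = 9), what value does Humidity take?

Setting Yield = 10, Growth = 9 by intervention discards those variables' equations.
Soil = |Sprinkler - Rain|  [with Sprinkler=0, Rain=2]  = 2
Wet = 2·Soil + Sprinkler - 2·Rain  [with Soil=2, Sprinkler=0, Rain=2]  = 0
Humidity = |Growth - Wet|  [with Growth=9, Wet=0]  = 9

9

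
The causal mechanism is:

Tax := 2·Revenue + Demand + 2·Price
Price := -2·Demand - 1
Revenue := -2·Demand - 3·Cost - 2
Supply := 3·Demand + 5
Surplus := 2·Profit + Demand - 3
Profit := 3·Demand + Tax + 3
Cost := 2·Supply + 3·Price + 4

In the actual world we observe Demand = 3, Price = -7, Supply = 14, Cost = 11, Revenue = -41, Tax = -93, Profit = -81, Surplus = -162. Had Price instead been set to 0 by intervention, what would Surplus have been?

-386

do(Price=0) replaces the equation Price := -2·Demand - 1 with the constant Price = 0.
Supply = 3·Demand + 5  [with Demand=3]  = 14
Cost = 2·Supply + 3·Price + 4  [with Supply=14, Price=0]  = 32
Revenue = -2·Demand - 3·Cost - 2  [with Demand=3, Cost=32]  = -104
Tax = 2·Revenue + Demand + 2·Price  [with Revenue=-104, Demand=3, Price=0]  = -205
Profit = 3·Demand + Tax + 3  [with Demand=3, Tax=-205]  = -193
Surplus = 2·Profit + Demand - 3  [with Profit=-193, Demand=3]  = -386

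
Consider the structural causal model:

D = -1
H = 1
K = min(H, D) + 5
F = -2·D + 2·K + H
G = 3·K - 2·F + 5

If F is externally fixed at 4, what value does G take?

9

Intervening sets F = 4 and removes its equation (F = -2·D + 2·K + H).
K = min(H, D) + 5  [with H=1, D=-1]  = 4
G = 3·K - 2·F + 5  [with K=4, F=4]  = 9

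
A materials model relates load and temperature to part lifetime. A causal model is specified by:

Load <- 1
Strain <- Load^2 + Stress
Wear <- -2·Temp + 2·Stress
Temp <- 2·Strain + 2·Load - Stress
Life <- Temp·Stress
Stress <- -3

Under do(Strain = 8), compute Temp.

The intervention breaks the incoming arrows to Strain: Strain <- Load^2 + Stress no longer applies, and Strain = 8.
Temp = 2·Strain + 2·Load - Stress  [with Strain=8, Load=1, Stress=-3]  = 21

21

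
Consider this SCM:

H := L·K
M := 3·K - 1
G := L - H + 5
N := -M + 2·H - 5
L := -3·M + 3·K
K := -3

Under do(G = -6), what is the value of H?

-63

The intervention breaks the incoming arrows to G: G := L - H + 5 no longer applies, and G = -6.
Since H is not a descendant of the intervened variable, it is unaffected.
M = 3·K - 1  [with K=-3]  = -10
L = -3·M + 3·K  [with M=-10, K=-3]  = 21
H = L·K  [with L=21, K=-3]  = -63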